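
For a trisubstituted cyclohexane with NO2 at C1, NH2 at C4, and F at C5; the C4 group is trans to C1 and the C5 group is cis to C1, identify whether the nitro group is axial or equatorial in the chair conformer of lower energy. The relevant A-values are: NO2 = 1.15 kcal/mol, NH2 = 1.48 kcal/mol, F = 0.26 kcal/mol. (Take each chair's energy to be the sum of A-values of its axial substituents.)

Chair I (nitro axial, amino axial, fluoro axial): E = 2.89 kcal/mol.
Chair II (nitro equatorial, amino equatorial, fluoro equatorial): E = 0.00 kcal/mol.
Chair II is the more stable (lower-energy) conformer, and in that chair the nitro group is equatorial.

equatorial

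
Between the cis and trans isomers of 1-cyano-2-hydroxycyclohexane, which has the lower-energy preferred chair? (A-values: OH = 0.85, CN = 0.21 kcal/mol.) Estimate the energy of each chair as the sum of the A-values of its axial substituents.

At 1,2 positions (parity opposite): cis → (a,e or e,a); trans → (e,e or a,a).
Best chair for cis: E = 0.21 kcal/mol; best chair for trans: E = 0.00 kcal/mol.
The trans isomer is lower by 0.21 kcal/mol.

trans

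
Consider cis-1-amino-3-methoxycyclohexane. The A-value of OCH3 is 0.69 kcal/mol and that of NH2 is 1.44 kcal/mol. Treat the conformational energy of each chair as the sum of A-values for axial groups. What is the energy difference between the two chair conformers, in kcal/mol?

2.13 kcal/mol

C1 and C3 have the same parity, so for the cis isomer the two substituents are e,e in one chair and a,a in the other.
Chair I (methoxy axial, amino axial): E = 2.13 kcal/mol.
Chair II (methoxy equatorial, amino equatorial): E = 0.00 kcal/mol.
ΔE = 2.13 − 0.00 = 2.13 kcal/mol; chair II is more stable.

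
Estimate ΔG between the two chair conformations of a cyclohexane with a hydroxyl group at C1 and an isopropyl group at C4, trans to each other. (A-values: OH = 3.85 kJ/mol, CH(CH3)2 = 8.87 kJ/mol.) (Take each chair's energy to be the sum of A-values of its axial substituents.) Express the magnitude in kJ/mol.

C1 and C4 have opposite parity, so for the trans isomer the two substituents are e,e in one chair and a,a in the other.
Chair I (hydroxyl axial, isopropyl axial): E = 12.72 kJ/mol.
Chair II (hydroxyl equatorial, isopropyl equatorial): E = 0.00 kJ/mol.
ΔE = 12.72 − 0.00 = 12.72 kJ/mol; chair II is more stable.

12.72 kJ/mol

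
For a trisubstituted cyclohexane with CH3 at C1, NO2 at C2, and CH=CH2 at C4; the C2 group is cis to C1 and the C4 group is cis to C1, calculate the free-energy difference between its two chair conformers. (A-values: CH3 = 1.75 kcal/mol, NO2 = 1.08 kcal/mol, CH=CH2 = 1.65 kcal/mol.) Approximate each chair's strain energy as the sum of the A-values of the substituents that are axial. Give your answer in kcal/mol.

0.98 kcal/mol

Chair I (methyl axial, nitro equatorial, vinyl equatorial): E = 1.75 kcal/mol.
Chair II (methyl equatorial, nitro axial, vinyl axial): E = 2.73 kcal/mol.
ΔE = 2.73 − 1.75 = 0.98 kcal/mol; chair I is more stable.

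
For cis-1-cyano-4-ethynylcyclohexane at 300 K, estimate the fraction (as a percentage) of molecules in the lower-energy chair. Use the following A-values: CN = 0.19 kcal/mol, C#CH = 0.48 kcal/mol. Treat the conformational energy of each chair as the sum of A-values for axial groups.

C1 and C4 have opposite parity, so for the cis isomer the two substituents are one axial and one equatorial in each chair.
Chair I (cyano axial, ethynyl equatorial): E = 0.19 kcal/mol; chair II (cyano equatorial, ethynyl axial): E = 0.48 kcal/mol.
ΔG = 0.29 kcal/mol between the two chairs.
K = exp(ΔG/RT) with R = 1.987×10⁻³ kcal mol⁻¹ K⁻¹ and T = 300 K gives K ≈ 1.63.
Fraction in the lower-energy chair = K/(K+1) = 61.9%.

61.9%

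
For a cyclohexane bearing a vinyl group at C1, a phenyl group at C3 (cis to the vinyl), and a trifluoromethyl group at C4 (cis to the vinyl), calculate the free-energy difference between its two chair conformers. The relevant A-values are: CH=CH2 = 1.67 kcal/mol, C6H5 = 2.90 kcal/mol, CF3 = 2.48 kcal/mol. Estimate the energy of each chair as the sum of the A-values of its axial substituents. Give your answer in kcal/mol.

2.09 kcal/mol

Chair I (vinyl axial, phenyl axial, trifluoromethyl equatorial): E = 4.57 kcal/mol.
Chair II (vinyl equatorial, phenyl equatorial, trifluoromethyl axial): E = 2.48 kcal/mol.
ΔE = 4.57 − 2.48 = 2.09 kcal/mol; chair II is more stable.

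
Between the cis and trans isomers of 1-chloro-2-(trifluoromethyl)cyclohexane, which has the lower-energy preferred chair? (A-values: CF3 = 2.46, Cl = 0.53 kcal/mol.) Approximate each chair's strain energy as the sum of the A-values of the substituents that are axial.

trans

At 1,2 positions (parity opposite): cis → (a,e or e,a); trans → (e,e or a,a).
Best chair for cis: E = 0.53 kcal/mol; best chair for trans: E = 0.00 kcal/mol.
The trans isomer is lower by 0.53 kcal/mol.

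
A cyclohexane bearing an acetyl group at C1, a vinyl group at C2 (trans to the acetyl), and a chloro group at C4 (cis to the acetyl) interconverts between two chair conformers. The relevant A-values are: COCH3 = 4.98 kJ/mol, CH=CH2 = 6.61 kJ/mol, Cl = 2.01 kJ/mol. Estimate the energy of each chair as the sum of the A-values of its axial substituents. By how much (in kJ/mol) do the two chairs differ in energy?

9.58 kJ/mol

Chair I (acetyl axial, vinyl axial, chloro equatorial): E = 11.59 kJ/mol.
Chair II (acetyl equatorial, vinyl equatorial, chloro axial): E = 2.01 kJ/mol.
ΔE = 11.59 − 2.01 = 9.58 kJ/mol; chair II is more stable.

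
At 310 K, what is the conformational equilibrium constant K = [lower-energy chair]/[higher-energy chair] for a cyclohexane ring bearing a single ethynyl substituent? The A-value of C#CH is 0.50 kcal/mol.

K ≈ 2.25

One chair has the ethynyl group axial (E = 0.50 kcal/mol) and the other has it equatorial (E = 0).
ΔG = 0.50 kcal/mol between the two chairs.
K = exp(ΔG/RT) with R = 1.987×10⁻³ kcal mol⁻¹ K⁻¹ and T = 310 K gives K ≈ 2.25.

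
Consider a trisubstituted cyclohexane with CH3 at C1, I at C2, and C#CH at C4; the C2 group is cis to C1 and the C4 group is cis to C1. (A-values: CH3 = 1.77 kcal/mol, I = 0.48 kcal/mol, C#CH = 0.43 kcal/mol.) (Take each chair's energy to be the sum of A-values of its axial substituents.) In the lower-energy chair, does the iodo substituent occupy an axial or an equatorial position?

axial

Chair I (methyl axial, iodo equatorial, ethynyl equatorial): E = 1.77 kcal/mol.
Chair II (methyl equatorial, iodo axial, ethynyl axial): E = 0.91 kcal/mol.
Chair II is the more stable (lower-energy) conformer, and in that chair the iodo group is axial.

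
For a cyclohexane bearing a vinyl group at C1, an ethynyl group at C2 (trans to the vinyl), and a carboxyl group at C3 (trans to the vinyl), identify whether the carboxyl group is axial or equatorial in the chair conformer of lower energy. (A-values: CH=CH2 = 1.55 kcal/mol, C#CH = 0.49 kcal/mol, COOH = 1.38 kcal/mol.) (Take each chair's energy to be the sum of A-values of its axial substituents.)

Chair I (vinyl axial, ethynyl axial, carboxyl equatorial): E = 2.04 kcal/mol.
Chair II (vinyl equatorial, ethynyl equatorial, carboxyl axial): E = 1.38 kcal/mol.
Chair II is the more stable (lower-energy) conformer, and in that chair the carboxyl group is axial.

axial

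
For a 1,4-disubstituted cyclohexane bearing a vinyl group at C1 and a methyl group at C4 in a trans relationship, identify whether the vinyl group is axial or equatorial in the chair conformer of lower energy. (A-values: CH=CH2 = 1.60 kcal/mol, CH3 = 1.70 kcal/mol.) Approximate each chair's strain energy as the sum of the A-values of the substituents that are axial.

C1 and C4 have opposite parity, so for the trans isomer the two substituents are e,e in one chair and a,a in the other.
Chair I (vinyl axial, methyl axial): E = 3.30 kcal/mol.
Chair II (vinyl equatorial, methyl equatorial): E = 0.00 kcal/mol.
Chair II is the more stable (lower-energy) conformer, and in that chair the vinyl group is equatorial.

equatorial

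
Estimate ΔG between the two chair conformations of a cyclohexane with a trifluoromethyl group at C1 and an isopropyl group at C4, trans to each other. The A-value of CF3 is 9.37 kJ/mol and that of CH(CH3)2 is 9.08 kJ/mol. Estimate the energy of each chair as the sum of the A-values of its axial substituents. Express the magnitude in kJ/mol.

C1 and C4 have opposite parity, so for the trans isomer the two substituents are e,e in one chair and a,a in the other.
Chair I (trifluoromethyl axial, isopropyl axial): E = 18.45 kJ/mol.
Chair II (trifluoromethyl equatorial, isopropyl equatorial): E = 0.00 kJ/mol.
ΔE = 18.45 − 0.00 = 18.45 kJ/mol; chair II is more stable.

18.45 kJ/mol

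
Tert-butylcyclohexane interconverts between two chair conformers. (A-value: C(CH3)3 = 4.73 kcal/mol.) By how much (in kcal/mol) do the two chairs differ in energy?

A monosubstituted cyclohexane has one chair with the tert-butyl group axial (E = A = 4.73 kcal/mol) and one with it equatorial (E = 0).
ΔE = 4.73 − 0 = 4.73 kcal/mol.

4.73 kcal/mol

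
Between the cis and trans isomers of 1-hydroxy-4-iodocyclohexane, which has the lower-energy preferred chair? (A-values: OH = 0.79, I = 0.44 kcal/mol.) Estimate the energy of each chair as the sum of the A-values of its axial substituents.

trans

At 1,4 positions (parity opposite): cis → (a,e or e,a); trans → (e,e or a,a).
Best chair for cis: E = 0.44 kcal/mol; best chair for trans: E = 0.00 kcal/mol.
The trans isomer is lower by 0.44 kcal/mol.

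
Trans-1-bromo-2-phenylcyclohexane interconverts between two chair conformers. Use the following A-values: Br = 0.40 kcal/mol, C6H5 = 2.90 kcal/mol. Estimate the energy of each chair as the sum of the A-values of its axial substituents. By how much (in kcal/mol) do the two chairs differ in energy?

3.30 kcal/mol

C1 and C2 have opposite parity, so for the trans isomer the two substituents are e,e in one chair and a,a in the other.
Chair I (bromo axial, phenyl axial): E = 3.30 kcal/mol.
Chair II (bromo equatorial, phenyl equatorial): E = 0.00 kcal/mol.
ΔE = 3.30 − 0.00 = 3.30 kcal/mol; chair II is more stable.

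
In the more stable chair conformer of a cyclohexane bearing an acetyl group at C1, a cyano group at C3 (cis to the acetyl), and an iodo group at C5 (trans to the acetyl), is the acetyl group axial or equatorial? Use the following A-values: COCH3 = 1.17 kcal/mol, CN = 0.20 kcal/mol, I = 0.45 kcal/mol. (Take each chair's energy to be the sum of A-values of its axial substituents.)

Chair I (acetyl axial, cyano axial, iodo equatorial): E = 1.37 kcal/mol.
Chair II (acetyl equatorial, cyano equatorial, iodo axial): E = 0.45 kcal/mol.
Chair II is the more stable (lower-energy) conformer, and in that chair the acetyl group is equatorial.

equatorial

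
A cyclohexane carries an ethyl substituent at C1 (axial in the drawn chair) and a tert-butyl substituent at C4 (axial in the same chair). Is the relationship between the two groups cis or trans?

C1 and C4 have opposite parity, so their axial bonds point in opposite directions.
With opposite-parity carbons, two substituents on the same face are one axial and one equatorial; opposite faces give both axial or both equatorial.
Here the groups are axial/axial → opposite face → trans.

trans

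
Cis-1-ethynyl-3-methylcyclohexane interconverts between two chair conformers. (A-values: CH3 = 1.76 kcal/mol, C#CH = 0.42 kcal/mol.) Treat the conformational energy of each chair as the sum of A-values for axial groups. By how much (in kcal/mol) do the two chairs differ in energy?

2.18 kcal/mol

C1 and C3 have the same parity, so for the cis isomer the two substituents are e,e in one chair and a,a in the other.
Chair I (methyl axial, ethynyl axial): E = 2.18 kcal/mol.
Chair II (methyl equatorial, ethynyl equatorial): E = 0.00 kcal/mol.
ΔE = 2.18 − 0.00 = 2.18 kcal/mol; chair II is more stable.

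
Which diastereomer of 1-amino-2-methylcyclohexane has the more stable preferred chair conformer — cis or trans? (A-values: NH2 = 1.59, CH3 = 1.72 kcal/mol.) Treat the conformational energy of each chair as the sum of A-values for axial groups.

At 1,2 positions (parity opposite): cis → (a,e or e,a); trans → (e,e or a,a).
Best chair for cis: E = 1.59 kcal/mol; best chair for trans: E = 0.00 kcal/mol.
The trans isomer is lower by 1.59 kcal/mol.

trans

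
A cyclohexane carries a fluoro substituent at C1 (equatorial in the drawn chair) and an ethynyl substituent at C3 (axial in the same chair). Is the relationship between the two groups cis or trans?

trans

C1 and C3 have the same parity, so their axial bonds point in the same direction.
With same-parity carbons, two substituents on the same face are both axial or both equatorial; opposite faces give one of each.
Here the groups are equatorial/axial → opposite face → trans.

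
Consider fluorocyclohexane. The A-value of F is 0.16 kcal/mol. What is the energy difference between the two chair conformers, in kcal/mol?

0.16 kcal/mol

A monosubstituted cyclohexane has one chair with the fluoro group axial (E = A = 0.16 kcal/mol) and one with it equatorial (E = 0).
ΔE = 0.16 − 0 = 0.16 kcal/mol.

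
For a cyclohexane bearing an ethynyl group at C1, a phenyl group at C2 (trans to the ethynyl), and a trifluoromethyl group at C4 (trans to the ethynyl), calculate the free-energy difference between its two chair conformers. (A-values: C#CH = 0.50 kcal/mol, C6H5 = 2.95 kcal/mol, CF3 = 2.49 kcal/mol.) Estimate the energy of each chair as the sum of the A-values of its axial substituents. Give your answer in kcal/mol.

Chair I (ethynyl axial, phenyl axial, trifluoromethyl axial): E = 5.94 kcal/mol.
Chair II (ethynyl equatorial, phenyl equatorial, trifluoromethyl equatorial): E = 0.00 kcal/mol.
ΔE = 5.94 − 0.00 = 5.94 kcal/mol; chair II is more stable.

5.94 kcal/mol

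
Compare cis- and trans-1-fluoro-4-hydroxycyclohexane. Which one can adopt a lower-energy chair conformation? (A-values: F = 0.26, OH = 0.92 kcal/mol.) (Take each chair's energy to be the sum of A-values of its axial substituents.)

At 1,4 positions (parity opposite): cis → (a,e or e,a); trans → (e,e or a,a).
Best chair for cis: E = 0.26 kcal/mol; best chair for trans: E = 0.00 kcal/mol.
The trans isomer is lower by 0.26 kcal/mol.

trans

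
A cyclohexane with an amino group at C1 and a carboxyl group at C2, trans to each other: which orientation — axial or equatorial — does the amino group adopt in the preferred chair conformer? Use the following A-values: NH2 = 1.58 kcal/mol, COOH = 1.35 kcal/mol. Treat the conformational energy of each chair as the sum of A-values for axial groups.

equatorial

C1 and C2 have opposite parity, so for the trans isomer the two substituents are e,e in one chair and a,a in the other.
Chair I (amino axial, carboxyl axial): E = 2.93 kcal/mol.
Chair II (amino equatorial, carboxyl equatorial): E = 0.00 kcal/mol.
Chair II is the more stable (lower-energy) conformer, and in that chair the amino group is equatorial.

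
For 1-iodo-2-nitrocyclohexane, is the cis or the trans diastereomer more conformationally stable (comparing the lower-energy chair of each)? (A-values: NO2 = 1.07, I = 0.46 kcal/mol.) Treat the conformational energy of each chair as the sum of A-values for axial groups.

At 1,2 positions (parity opposite): cis → (a,e or e,a); trans → (e,e or a,a).
Best chair for cis: E = 0.46 kcal/mol; best chair for trans: E = 0.00 kcal/mol.
The trans isomer is lower by 0.46 kcal/mol.

trans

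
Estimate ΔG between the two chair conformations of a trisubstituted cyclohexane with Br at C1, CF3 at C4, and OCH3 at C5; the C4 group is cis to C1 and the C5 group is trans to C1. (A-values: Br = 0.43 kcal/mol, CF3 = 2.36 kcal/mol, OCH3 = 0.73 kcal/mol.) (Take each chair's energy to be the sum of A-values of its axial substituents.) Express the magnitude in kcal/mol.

Chair I (bromo axial, trifluoromethyl equatorial, methoxy equatorial): E = 0.43 kcal/mol.
Chair II (bromo equatorial, trifluoromethyl axial, methoxy axial): E = 3.09 kcal/mol.
ΔE = 3.09 − 0.43 = 2.66 kcal/mol; chair I is more stable.

2.66 kcal/mol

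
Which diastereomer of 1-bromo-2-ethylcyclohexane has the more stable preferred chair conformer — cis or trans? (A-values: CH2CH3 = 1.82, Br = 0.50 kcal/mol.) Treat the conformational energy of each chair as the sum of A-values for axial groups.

trans

At 1,2 positions (parity opposite): cis → (a,e or e,a); trans → (e,e or a,a).
Best chair for cis: E = 0.50 kcal/mol; best chair for trans: E = 0.00 kcal/mol.
The trans isomer is lower by 0.50 kcal/mol.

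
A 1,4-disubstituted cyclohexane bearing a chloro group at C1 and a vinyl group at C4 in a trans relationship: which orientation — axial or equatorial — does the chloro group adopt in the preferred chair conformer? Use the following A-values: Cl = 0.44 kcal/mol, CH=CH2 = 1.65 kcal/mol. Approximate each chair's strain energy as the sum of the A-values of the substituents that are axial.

equatorial

C1 and C4 have opposite parity, so for the trans isomer the two substituents are e,e in one chair and a,a in the other.
Chair I (chloro axial, vinyl axial): E = 2.09 kcal/mol.
Chair II (chloro equatorial, vinyl equatorial): E = 0.00 kcal/mol.
Chair II is the more stable (lower-energy) conformer, and in that chair the chloro group is equatorial.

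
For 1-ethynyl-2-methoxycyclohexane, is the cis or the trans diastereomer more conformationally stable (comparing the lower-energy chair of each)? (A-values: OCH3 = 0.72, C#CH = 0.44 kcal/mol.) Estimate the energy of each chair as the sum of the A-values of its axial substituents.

trans

At 1,2 positions (parity opposite): cis → (a,e or e,a); trans → (e,e or a,a).
Best chair for cis: E = 0.44 kcal/mol; best chair for trans: E = 0.00 kcal/mol.
The trans isomer is lower by 0.44 kcal/mol.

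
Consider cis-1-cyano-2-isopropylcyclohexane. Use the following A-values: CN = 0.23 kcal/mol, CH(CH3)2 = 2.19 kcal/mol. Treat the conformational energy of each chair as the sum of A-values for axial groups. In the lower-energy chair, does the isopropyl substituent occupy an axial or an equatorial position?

C1 and C2 have opposite parity, so for the cis isomer the two substituents are one axial and one equatorial in each chair.
Chair I (cyano axial, isopropyl equatorial): E = 0.23 kcal/mol.
Chair II (cyano equatorial, isopropyl axial): E = 2.19 kcal/mol.
Chair I is the more stable (lower-energy) conformer, and in that chair the isopropyl group is equatorial.

equatorial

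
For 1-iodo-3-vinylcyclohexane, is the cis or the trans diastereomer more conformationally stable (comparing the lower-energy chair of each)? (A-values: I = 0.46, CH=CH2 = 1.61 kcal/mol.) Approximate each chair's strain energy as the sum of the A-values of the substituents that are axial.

At 1,3 positions (parity same): cis → (e,e or a,a); trans → (a,e or e,a).
Best chair for cis: E = 0.00 kcal/mol; best chair for trans: E = 0.46 kcal/mol.
The cis isomer is lower by 0.46 kcal/mol.

cis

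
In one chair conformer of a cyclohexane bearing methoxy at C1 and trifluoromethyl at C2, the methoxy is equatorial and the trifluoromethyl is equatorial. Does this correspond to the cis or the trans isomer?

C1 and C2 have opposite parity, so their axial bonds point in opposite directions.
With opposite-parity carbons, two substituents on the same face are one axial and one equatorial; opposite faces give both axial or both equatorial.
Here the groups are equatorial/equatorial → opposite face → trans.

trans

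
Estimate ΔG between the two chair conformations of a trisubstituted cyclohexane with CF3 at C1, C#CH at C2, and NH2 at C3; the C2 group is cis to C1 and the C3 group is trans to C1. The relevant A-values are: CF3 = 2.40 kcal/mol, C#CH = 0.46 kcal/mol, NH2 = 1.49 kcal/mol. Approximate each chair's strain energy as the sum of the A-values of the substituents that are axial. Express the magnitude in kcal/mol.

Chair I (trifluoromethyl axial, ethynyl equatorial, amino equatorial): E = 2.40 kcal/mol.
Chair II (trifluoromethyl equatorial, ethynyl axial, amino axial): E = 1.95 kcal/mol.
ΔE = 2.40 − 1.95 = 0.45 kcal/mol; chair II is more stable.

0.45 kcal/mol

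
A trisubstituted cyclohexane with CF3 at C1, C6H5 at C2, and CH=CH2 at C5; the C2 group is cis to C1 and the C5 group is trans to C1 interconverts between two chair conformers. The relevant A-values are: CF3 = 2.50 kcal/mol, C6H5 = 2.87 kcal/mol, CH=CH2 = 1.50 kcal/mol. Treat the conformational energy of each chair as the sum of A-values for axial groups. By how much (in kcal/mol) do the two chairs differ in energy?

1.87 kcal/mol

Chair I (trifluoromethyl axial, phenyl equatorial, vinyl equatorial): E = 2.50 kcal/mol.
Chair II (trifluoromethyl equatorial, phenyl axial, vinyl axial): E = 4.37 kcal/mol.
ΔE = 4.37 − 2.50 = 1.87 kcal/mol; chair I is more stable.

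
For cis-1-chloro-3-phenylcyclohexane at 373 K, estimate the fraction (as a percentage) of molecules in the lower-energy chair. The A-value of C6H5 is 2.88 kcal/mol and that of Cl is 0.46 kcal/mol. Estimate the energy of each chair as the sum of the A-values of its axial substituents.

C1 and C3 have the same parity, so for the cis isomer the two substituents are e,e in one chair and a,a in the other.
Chair I (phenyl axial, chloro axial): E = 3.34 kcal/mol; chair II (phenyl equatorial, chloro equatorial): E = 0.00 kcal/mol.
ΔG = 3.34 kcal/mol between the two chairs.
K = exp(ΔG/RT) with R = 1.987×10⁻³ kcal mol⁻¹ K⁻¹ and T = 373 K gives K ≈ 90.6.
Fraction in the lower-energy chair = K/(K+1) = 98.9%.

98.9%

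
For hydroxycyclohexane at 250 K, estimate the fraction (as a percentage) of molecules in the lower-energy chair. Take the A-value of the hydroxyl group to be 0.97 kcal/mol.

One chair has the hydroxyl group axial (E = 0.97 kcal/mol) and the other has it equatorial (E = 0).
ΔG = 0.97 kcal/mol between the two chairs.
K = exp(ΔG/RT) with R = 1.987×10⁻³ kcal mol⁻¹ K⁻¹ and T = 250 K gives K ≈ 7.05.
Fraction in the lower-energy chair = K/(K+1) = 87.6%.

87.6%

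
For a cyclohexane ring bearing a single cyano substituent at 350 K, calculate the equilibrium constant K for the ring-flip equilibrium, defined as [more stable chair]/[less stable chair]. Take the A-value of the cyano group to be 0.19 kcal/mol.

K ≈ 1.31

One chair has the cyano group axial (E = 0.19 kcal/mol) and the other has it equatorial (E = 0).
ΔG = 0.19 kcal/mol between the two chairs.
K = exp(ΔG/RT) with R = 1.987×10⁻³ kcal mol⁻¹ K⁻¹ and T = 350 K gives K ≈ 1.31.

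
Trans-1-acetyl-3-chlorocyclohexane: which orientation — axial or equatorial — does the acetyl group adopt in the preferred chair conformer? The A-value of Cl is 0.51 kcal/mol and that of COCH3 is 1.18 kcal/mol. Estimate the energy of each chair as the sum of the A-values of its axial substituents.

C1 and C3 have the same parity, so for the trans isomer the two substituents are one axial and one equatorial in each chair.
Chair I (chloro axial, acetyl equatorial): E = 0.51 kcal/mol.
Chair II (chloro equatorial, acetyl axial): E = 1.18 kcal/mol.
Chair I is the more stable (lower-energy) conformer, and in that chair the acetyl group is equatorial.

equatorial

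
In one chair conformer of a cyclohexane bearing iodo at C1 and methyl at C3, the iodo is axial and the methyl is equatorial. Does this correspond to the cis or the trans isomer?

C1 and C3 have the same parity, so their axial bonds point in the same direction.
With same-parity carbons, two substituents on the same face are both axial or both equatorial; opposite faces give one of each.
Here the groups are axial/equatorial → opposite face → trans.

trans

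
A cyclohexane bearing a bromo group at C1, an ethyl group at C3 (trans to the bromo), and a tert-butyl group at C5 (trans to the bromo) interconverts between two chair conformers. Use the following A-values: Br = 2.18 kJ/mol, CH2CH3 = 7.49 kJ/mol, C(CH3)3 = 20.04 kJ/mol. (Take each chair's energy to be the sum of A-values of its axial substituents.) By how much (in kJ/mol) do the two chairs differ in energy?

Chair I (bromo axial, ethyl equatorial, tert-butyl equatorial): E = 2.18 kJ/mol.
Chair II (bromo equatorial, ethyl axial, tert-butyl axial): E = 27.53 kJ/mol.
ΔE = 27.53 − 2.18 = 25.35 kJ/mol; chair I is more stable.

25.35 kJ/mol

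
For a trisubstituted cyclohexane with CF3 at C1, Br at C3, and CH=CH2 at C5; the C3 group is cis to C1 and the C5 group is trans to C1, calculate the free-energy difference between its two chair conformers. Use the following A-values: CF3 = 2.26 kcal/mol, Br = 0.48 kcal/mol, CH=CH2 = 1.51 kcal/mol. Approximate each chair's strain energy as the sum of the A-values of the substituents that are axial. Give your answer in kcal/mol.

Chair I (trifluoromethyl axial, bromo axial, vinyl equatorial): E = 2.74 kcal/mol.
Chair II (trifluoromethyl equatorial, bromo equatorial, vinyl axial): E = 1.51 kcal/mol.
ΔE = 2.74 − 1.51 = 1.23 kcal/mol; chair II is more stable.

1.23 kcal/mol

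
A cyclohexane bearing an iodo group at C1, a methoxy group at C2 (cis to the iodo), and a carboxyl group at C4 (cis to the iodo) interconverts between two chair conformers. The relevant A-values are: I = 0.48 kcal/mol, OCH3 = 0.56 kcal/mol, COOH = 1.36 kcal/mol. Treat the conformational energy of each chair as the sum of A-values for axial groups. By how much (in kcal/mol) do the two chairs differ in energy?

Chair I (iodo axial, methoxy equatorial, carboxyl equatorial): E = 0.48 kcal/mol.
Chair II (iodo equatorial, methoxy axial, carboxyl axial): E = 1.92 kcal/mol.
ΔE = 1.92 − 0.48 = 1.44 kcal/mol; chair I is more stable.

1.44 kcal/mol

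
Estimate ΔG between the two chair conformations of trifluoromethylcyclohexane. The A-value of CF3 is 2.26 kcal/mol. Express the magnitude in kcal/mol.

A monosubstituted cyclohexane has one chair with the trifluoromethyl group axial (E = A = 2.26 kcal/mol) and one with it equatorial (E = 0).
ΔE = 2.26 − 0 = 2.26 kcal/mol.

2.26 kcal/mol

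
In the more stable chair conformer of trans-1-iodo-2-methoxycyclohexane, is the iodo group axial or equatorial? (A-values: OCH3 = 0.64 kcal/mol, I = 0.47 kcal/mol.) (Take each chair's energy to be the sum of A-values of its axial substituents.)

equatorial

C1 and C2 have opposite parity, so for the trans isomer the two substituents are e,e in one chair and a,a in the other.
Chair I (methoxy axial, iodo axial): E = 1.11 kcal/mol.
Chair II (methoxy equatorial, iodo equatorial): E = 0.00 kcal/mol.
Chair II is the more stable (lower-energy) conformer, and in that chair the iodo group is equatorial.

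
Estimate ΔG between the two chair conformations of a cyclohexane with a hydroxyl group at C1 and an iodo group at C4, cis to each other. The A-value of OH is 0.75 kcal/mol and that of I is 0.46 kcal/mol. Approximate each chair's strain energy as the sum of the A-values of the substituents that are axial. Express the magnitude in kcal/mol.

C1 and C4 have opposite parity, so for the cis isomer the two substituents are one axial and one equatorial in each chair.
Chair I (hydroxyl axial, iodo equatorial): E = 0.75 kcal/mol.
Chair II (hydroxyl equatorial, iodo axial): E = 0.46 kcal/mol.
ΔE = 0.75 − 0.46 = 0.29 kcal/mol; chair II is more stable.

0.29 kcal/mol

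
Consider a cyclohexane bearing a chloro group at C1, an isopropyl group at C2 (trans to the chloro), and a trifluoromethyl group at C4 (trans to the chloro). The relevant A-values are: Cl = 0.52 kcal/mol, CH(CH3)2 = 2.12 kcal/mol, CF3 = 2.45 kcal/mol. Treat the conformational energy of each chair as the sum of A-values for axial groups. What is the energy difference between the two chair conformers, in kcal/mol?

5.09 kcal/mol

Chair I (chloro axial, isopropyl axial, trifluoromethyl axial): E = 5.09 kcal/mol.
Chair II (chloro equatorial, isopropyl equatorial, trifluoromethyl equatorial): E = 0.00 kcal/mol.
ΔE = 5.09 − 0.00 = 5.09 kcal/mol; chair II is more stable.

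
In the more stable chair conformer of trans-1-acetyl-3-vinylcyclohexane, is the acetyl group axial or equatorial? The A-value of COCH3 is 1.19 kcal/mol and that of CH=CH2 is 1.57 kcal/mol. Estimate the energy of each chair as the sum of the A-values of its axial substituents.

C1 and C3 have the same parity, so for the trans isomer the two substituents are one axial and one equatorial in each chair.
Chair I (acetyl axial, vinyl equatorial): E = 1.19 kcal/mol.
Chair II (acetyl equatorial, vinyl axial): E = 1.57 kcal/mol.
Chair I is the more stable (lower-energy) conformer, and in that chair the acetyl group is axial.

axial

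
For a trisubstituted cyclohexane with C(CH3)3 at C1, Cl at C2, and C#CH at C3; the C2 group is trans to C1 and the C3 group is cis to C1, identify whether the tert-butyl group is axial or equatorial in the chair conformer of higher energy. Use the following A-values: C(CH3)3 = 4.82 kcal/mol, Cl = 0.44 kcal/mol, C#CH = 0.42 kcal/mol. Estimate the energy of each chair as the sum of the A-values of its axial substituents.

axial

Chair I (tert-butyl axial, chloro axial, ethynyl axial): E = 5.68 kcal/mol.
Chair II (tert-butyl equatorial, chloro equatorial, ethynyl equatorial): E = 0.00 kcal/mol.
Chair I is the less stable (higher-energy) conformer, and in that chair the tert-butyl group is axial.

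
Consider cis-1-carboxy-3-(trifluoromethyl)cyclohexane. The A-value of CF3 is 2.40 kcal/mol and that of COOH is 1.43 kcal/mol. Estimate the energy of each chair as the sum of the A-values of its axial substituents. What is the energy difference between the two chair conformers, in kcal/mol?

3.83 kcal/mol

C1 and C3 have the same parity, so for the cis isomer the two substituents are e,e in one chair and a,a in the other.
Chair I (trifluoromethyl axial, carboxyl axial): E = 3.83 kcal/mol.
Chair II (trifluoromethyl equatorial, carboxyl equatorial): E = 0.00 kcal/mol.
ΔE = 3.83 − 0.00 = 3.83 kcal/mol; chair II is more stable.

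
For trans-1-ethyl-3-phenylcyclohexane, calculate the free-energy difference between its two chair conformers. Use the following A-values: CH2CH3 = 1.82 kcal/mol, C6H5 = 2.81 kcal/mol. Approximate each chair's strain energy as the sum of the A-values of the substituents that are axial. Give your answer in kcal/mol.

C1 and C3 have the same parity, so for the trans isomer the two substituents are one axial and one equatorial in each chair.
Chair I (ethyl axial, phenyl equatorial): E = 1.82 kcal/mol.
Chair II (ethyl equatorial, phenyl axial): E = 2.81 kcal/mol.
ΔE = 2.81 − 1.82 = 0.99 kcal/mol; chair I is more stable.

0.99 kcal/mol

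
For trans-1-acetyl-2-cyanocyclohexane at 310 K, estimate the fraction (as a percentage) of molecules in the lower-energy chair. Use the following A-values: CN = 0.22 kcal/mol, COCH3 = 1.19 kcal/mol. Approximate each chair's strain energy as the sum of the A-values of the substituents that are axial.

90.8%

C1 and C2 have opposite parity, so for the trans isomer the two substituents are e,e in one chair and a,a in the other.
Chair I (cyano axial, acetyl axial): E = 1.41 kcal/mol; chair II (cyano equatorial, acetyl equatorial): E = 0.00 kcal/mol.
ΔG = 1.41 kcal/mol between the two chairs.
K = exp(ΔG/RT) with R = 1.987×10⁻³ kcal mol⁻¹ K⁻¹ and T = 310 K gives K ≈ 9.87.
Fraction in the lower-energy chair = K/(K+1) = 90.8%.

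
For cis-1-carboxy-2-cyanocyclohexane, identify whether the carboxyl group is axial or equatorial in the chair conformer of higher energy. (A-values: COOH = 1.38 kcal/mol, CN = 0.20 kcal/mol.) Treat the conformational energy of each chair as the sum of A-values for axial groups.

C1 and C2 have opposite parity, so for the cis isomer the two substituents are one axial and one equatorial in each chair.
Chair I (carboxyl axial, cyano equatorial): E = 1.38 kcal/mol.
Chair II (carboxyl equatorial, cyano axial): E = 0.20 kcal/mol.
Chair I is the less stable (higher-energy) conformer, and in that chair the carboxyl group is axial.

axial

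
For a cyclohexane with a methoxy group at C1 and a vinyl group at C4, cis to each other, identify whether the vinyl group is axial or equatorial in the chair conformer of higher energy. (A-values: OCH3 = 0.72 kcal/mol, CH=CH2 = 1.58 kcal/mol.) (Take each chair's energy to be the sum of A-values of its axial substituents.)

C1 and C4 have opposite parity, so for the cis isomer the two substituents are one axial and one equatorial in each chair.
Chair I (methoxy axial, vinyl equatorial): E = 0.72 kcal/mol.
Chair II (methoxy equatorial, vinyl axial): E = 1.58 kcal/mol.
Chair II is the less stable (higher-energy) conformer, and in that chair the vinyl group is axial.

axial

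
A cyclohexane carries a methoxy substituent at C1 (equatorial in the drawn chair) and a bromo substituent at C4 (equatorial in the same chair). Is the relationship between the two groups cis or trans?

trans

C1 and C4 have opposite parity, so their axial bonds point in opposite directions.
With opposite-parity carbons, two substituents on the same face are one axial and one equatorial; opposite faces give both axial or both equatorial.
Here the groups are equatorial/equatorial → opposite face → trans.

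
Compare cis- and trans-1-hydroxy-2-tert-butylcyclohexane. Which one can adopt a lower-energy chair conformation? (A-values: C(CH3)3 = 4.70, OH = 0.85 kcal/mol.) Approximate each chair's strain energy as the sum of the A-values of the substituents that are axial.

trans

At 1,2 positions (parity opposite): cis → (a,e or e,a); trans → (e,e or a,a).
Best chair for cis: E = 0.85 kcal/mol; best chair for trans: E = 0.00 kcal/mol.
The trans isomer is lower by 0.85 kcal/mol.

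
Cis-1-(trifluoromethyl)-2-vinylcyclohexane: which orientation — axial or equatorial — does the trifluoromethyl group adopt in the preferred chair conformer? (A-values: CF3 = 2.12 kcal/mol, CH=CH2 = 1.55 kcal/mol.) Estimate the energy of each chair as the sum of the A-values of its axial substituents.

C1 and C2 have opposite parity, so for the cis isomer the two substituents are one axial and one equatorial in each chair.
Chair I (trifluoromethyl axial, vinyl equatorial): E = 2.12 kcal/mol.
Chair II (trifluoromethyl equatorial, vinyl axial): E = 1.55 kcal/mol.
Chair II is the more stable (lower-energy) conformer, and in that chair the trifluoromethyl group is equatorial.

equatorial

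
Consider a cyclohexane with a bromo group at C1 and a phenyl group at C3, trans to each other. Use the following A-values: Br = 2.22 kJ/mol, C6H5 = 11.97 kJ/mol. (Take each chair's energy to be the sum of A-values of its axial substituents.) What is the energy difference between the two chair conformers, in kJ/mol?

9.75 kJ/mol

C1 and C3 have the same parity, so for the trans isomer the two substituents are one axial and one equatorial in each chair.
Chair I (bromo axial, phenyl equatorial): E = 2.22 kJ/mol.
Chair II (bromo equatorial, phenyl axial): E = 11.97 kJ/mol.
ΔE = 11.97 − 2.22 = 9.75 kJ/mol; chair I is more stable.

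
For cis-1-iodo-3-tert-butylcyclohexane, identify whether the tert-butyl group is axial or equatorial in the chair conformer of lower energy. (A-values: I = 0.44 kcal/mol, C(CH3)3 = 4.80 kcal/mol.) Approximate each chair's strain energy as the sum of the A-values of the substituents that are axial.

C1 and C3 have the same parity, so for the cis isomer the two substituents are e,e in one chair and a,a in the other.
Chair I (iodo axial, tert-butyl axial): E = 5.24 kcal/mol.
Chair II (iodo equatorial, tert-butyl equatorial): E = 0.00 kcal/mol.
Chair II is the more stable (lower-energy) conformer, and in that chair the tert-butyl group is equatorial.

equatorial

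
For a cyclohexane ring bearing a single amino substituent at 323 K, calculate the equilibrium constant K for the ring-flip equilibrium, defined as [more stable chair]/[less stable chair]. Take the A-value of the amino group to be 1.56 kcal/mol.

K ≈ 11.4

One chair has the amino group axial (E = 1.56 kcal/mol) and the other has it equatorial (E = 0).
ΔG = 1.56 kcal/mol between the two chairs.
K = exp(ΔG/RT) with R = 1.987×10⁻³ kcal mol⁻¹ K⁻¹ and T = 323 K gives K ≈ 11.4.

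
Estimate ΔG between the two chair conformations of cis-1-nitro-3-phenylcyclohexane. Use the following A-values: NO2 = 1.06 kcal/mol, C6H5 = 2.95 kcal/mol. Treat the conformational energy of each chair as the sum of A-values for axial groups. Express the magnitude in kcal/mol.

C1 and C3 have the same parity, so for the cis isomer the two substituents are e,e in one chair and a,a in the other.
Chair I (nitro axial, phenyl axial): E = 4.01 kcal/mol.
Chair II (nitro equatorial, phenyl equatorial): E = 0.00 kcal/mol.
ΔE = 4.01 − 0.00 = 4.01 kcal/mol; chair II is more stable.

4.01 kcal/mol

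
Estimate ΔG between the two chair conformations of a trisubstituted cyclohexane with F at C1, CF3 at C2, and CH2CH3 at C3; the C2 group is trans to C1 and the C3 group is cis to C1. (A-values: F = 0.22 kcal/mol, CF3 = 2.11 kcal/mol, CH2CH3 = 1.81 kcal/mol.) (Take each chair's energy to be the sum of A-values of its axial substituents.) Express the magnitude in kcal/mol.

4.14 kcal/mol

Chair I (fluoro axial, trifluoromethyl axial, ethyl axial): E = 4.14 kcal/mol.
Chair II (fluoro equatorial, trifluoromethyl equatorial, ethyl equatorial): E = 0.00 kcal/mol.
ΔE = 4.14 − 0.00 = 4.14 kcal/mol; chair II is more stable.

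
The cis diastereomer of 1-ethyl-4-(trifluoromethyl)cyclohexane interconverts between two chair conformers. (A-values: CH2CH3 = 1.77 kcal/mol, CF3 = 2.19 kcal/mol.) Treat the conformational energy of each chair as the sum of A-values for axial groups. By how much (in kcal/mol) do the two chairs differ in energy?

C1 and C4 have opposite parity, so for the cis isomer the two substituents are one axial and one equatorial in each chair.
Chair I (ethyl axial, trifluoromethyl equatorial): E = 1.77 kcal/mol.
Chair II (ethyl equatorial, trifluoromethyl axial): E = 2.19 kcal/mol.
ΔE = 2.19 − 1.77 = 0.42 kcal/mol; chair I is more stable.

0.42 kcal/mol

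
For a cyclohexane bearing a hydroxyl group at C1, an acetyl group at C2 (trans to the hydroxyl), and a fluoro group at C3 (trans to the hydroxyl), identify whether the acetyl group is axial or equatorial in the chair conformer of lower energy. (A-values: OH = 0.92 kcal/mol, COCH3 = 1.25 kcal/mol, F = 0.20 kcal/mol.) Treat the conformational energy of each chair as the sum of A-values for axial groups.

equatorial

Chair I (hydroxyl axial, acetyl axial, fluoro equatorial): E = 2.17 kcal/mol.
Chair II (hydroxyl equatorial, acetyl equatorial, fluoro axial): E = 0.20 kcal/mol.
Chair II is the more stable (lower-energy) conformer, and in that chair the acetyl group is equatorial.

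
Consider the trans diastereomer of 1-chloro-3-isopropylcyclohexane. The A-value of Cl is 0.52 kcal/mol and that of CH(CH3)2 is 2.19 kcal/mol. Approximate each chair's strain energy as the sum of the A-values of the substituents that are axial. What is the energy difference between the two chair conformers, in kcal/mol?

C1 and C3 have the same parity, so for the trans isomer the two substituents are one axial and one equatorial in each chair.
Chair I (chloro axial, isopropyl equatorial): E = 0.52 kcal/mol.
Chair II (chloro equatorial, isopropyl axial): E = 2.19 kcal/mol.
ΔE = 2.19 − 0.52 = 1.67 kcal/mol; chair I is more stable.

1.67 kcal/mol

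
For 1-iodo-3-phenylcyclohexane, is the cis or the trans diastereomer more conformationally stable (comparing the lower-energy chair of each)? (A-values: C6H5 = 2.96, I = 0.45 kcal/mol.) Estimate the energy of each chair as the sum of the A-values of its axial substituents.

At 1,3 positions (parity same): cis → (e,e or a,a); trans → (a,e or e,a).
Best chair for cis: E = 0.00 kcal/mol; best chair for trans: E = 0.45 kcal/mol.
The cis isomer is lower by 0.45 kcal/mol.

cis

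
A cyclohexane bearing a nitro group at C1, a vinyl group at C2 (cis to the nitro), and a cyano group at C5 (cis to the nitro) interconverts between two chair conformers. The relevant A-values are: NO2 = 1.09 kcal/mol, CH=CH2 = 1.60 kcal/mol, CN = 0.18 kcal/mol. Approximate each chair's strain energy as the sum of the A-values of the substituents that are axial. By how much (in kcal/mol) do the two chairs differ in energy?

Chair I (nitro axial, vinyl equatorial, cyano axial): E = 1.27 kcal/mol.
Chair II (nitro equatorial, vinyl axial, cyano equatorial): E = 1.60 kcal/mol.
ΔE = 1.60 − 1.27 = 0.33 kcal/mol; chair I is more stable.

0.33 kcal/mol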